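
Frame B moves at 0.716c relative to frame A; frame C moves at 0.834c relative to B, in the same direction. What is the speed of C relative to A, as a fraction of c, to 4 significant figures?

Compose boost 2: (0.834 + 0.716)/(1 + 0.834×0.716) = 1.550/1.59714 = 0.9705

u ≈ 0.9705c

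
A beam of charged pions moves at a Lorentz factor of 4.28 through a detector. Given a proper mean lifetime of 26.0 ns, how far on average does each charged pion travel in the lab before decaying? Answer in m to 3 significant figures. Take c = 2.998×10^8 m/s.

β = √(1 − 1/γ²) = √(1 − 1/4.28²) = 0.97232
Dilated lifetime: Δt = γτ₀ = 4.28 × 26.0 ns = 111.28 ns
d = vΔt = 0.97232c × 111.28 ns = 2.9150×10^8 m/s × 1.1128×10^-7 s = 32.4 m

d ≈ 32.4 m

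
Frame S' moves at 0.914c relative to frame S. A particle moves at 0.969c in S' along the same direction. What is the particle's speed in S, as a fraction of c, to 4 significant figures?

u ≈ 0.9986c

Relativistic velocity addition: u = (u' + v)/(1 + u'v/c²)
= (0.969 + 0.914)/(1 + 0.969×0.914) = 1.883/1.88567 = 0.9986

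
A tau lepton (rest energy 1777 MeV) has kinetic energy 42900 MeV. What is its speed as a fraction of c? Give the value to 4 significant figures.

β ≈ 0.9992

γ = 1 + K/(m₀c²) = 1 + 42900/1777 = 25.1418
β = √(1 − 1/γ²) = 0.9992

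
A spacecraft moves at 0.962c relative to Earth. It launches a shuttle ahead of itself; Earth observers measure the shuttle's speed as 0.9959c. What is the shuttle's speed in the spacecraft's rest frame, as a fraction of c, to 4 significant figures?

u' ≈ 0.8082c

Inverse velocity addition: u' = (u − v)/(1 − uv/c²)
= (0.9959 − 0.962)/(1 − 0.9959×0.962) = 0.03390/0.0419442 = 0.8082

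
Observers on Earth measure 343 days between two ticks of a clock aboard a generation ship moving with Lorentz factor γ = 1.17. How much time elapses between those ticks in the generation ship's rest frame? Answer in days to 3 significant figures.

τ₀ ≈ 293 days

γ = 1.17 (given)
Proper time: τ₀ = Δt/γ = 343/1.17 = 293 days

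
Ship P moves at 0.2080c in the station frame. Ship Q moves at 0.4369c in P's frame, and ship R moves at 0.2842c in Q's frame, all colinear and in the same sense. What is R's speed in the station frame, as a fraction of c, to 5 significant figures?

u ≈ 0.74946c

Compose boost 2: (0.4369 + 0.2080)/(1 + 0.4369×0.2080) = 0.64490/1.090875 = 0.5911767
Compose boost 3: (0.2842 + 0.5911767)/(1 + 0.2842×0.5911767) = 0.8753767/1.168012 = 0.74946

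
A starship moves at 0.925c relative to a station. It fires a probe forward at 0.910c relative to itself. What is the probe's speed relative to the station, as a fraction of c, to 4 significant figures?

Relativistic velocity addition: u = (u' + v)/(1 + u'v/c²)
= (0.910 + 0.925)/(1 + 0.910×0.925) = 1.835/1.84175 = 0.9963

u ≈ 0.9963c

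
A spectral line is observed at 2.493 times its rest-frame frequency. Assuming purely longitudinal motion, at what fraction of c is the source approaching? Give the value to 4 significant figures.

f_obs/f_src = √((1+β)/(1−β)) = 2.493  ⇒  (1+β)/(1−β) = 6.21505
β = |1 − D²|/(1 + D²) = |1 − 6.21505|/(1 + 6.21505) = 0.7228

β ≈ 0.7228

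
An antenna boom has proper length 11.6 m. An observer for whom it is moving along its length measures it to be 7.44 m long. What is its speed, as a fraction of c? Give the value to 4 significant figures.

γ = L₀/L = 11.6/7.44 = 1.55914
β = √(1 − 1/γ²) = 0.7672

β ≈ 0.7672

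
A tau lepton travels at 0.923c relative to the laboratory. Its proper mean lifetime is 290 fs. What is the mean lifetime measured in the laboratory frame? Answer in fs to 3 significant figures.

Δt ≈ 754 fs

γ = 1/√(1 − 0.923²) = 2.5988
Time dilation: Δt = γτ₀ = 2.5988 × 290 fs = 754 fs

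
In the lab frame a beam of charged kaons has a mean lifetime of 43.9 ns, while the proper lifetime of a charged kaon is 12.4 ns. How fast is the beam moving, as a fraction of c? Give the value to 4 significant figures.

β ≈ 0.9593

γ = Δt/τ₀ = 43.9/12.4 = 3.54032
β = √(1 − 1/γ²) = √(1 − 1/3.54032²) = 0.9593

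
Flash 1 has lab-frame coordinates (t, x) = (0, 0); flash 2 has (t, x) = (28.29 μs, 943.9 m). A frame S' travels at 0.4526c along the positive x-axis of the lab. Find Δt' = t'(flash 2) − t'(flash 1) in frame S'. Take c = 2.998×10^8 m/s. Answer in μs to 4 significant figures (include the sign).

Δt' ≈ 30.13 μs

γ = 1/√(1 − 0.4526²) = 1.12144
Δt' = γ(Δt − vΔx/c²) = 1.12144 × (28.29 μs − 0.4526×943.9 m / (2.998×10^8 m/s))
= 1.12144 × (26.8650 μs) = 30.13 μs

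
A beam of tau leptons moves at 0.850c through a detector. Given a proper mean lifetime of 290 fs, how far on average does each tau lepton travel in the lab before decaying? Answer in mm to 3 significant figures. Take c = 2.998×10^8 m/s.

γ = 1/√(1 − 0.850²) = 1.8983
Dilated lifetime: Δt = γτ₀ = 1.8983 × 290 fs = 550.51 fs
d = vΔt = 0.850c × 550.51 fs = 2.5483×10^8 m/s × 5.5051×10^-13 s = 0.140 mm

d ≈ 0.140 mm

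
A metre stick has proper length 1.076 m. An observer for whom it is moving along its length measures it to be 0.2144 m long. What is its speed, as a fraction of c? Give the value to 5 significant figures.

β ≈ 0.97995

γ = L₀/L = 1.076/0.2144 = 5.018657
β = √(1 − 1/γ²) = 0.97995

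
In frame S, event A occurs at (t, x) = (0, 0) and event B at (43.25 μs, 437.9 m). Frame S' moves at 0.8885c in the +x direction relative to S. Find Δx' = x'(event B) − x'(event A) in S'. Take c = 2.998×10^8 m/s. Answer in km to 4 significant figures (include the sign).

Δx' ≈ -24.15 km

γ = 1/√(1 − 0.8885²) = 2.17924
Δx' = γ(Δx − vΔt) = 2.17924 × (437.9 m − 0.8885×(2.998×10^8 m/s)×43.25×10^-6 s)
= 2.17924 × (-11082.7 m) = -24.15 km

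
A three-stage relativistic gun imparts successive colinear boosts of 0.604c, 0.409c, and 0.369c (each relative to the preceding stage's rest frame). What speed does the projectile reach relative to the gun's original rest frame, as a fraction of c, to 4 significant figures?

u ≈ 0.9089c

Compose boost 2: (0.409 + 0.604)/(1 + 0.409×0.604) = 1.013/1.24704 = 0.812326
Compose boost 3: (0.369 + 0.812326)/(1 + 0.369×0.812326) = 1.18133/1.29975 = 0.9089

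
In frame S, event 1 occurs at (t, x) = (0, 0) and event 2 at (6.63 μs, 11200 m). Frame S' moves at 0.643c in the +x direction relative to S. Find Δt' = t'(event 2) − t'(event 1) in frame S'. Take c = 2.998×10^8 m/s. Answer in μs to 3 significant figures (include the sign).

γ = 1/√(1 − 0.643²) = 1.3057
Δt' = γ(Δt − vΔx/c²) = 1.3057 × (6.63 μs − 0.643×11200 m / (2.998×10^8 m/s))
= 1.3057 × (-17.391 μs) = -22.7 μs

Δt' ≈ -22.7 μs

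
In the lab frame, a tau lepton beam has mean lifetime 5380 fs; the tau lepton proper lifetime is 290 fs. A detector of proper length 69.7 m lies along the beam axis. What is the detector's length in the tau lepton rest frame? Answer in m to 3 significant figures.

L ≈ 3.76 m

Time dilation ⇒ γ = Δt/τ₀ = 5380/290 = 18.552
Length contraction: L = L₀/γ = 69.7/18.552 = 3.76 m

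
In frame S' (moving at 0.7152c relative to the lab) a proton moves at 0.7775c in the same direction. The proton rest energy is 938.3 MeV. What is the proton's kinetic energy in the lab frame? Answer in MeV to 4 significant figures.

K ≈ 2383 MeV

u_lab = (0.7775 + 0.7152)/(1 + 0.7775×0.7152) = 0.9592768
γ = 1/√(1 − 0.9592768²) = 3.54023
K = (γ − 1)m₀c² = (3.54023 − 1) × 938.3 = 2.54023 × 938.3 = 2383 MeV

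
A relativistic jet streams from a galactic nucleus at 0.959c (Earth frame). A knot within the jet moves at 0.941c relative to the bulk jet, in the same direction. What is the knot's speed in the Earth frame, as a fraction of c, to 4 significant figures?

Relativistic velocity addition: u = (u' + v)/(1 + u'v/c²)
= (0.941 + 0.959)/(1 + 0.941×0.959) = 1.900/1.90242 = 0.9987

u ≈ 0.9987c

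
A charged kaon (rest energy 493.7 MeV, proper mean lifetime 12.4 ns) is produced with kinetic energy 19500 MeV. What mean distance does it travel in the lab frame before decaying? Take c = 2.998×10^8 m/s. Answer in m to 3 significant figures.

d ≈ 151 m

γ = 1 + K/(m₀c²) = 1 + 19500/493.7 = 40.498
β = √(1 − 1/γ²) = 0.99970
Dilated lifetime: γτ₀ = 40.498 × 12.4 ns = 502.17 ns
d = βc·γτ₀ = 0.99970 × (2.998×10^8 m/s) × 5.0217×10^-7 s = 151 m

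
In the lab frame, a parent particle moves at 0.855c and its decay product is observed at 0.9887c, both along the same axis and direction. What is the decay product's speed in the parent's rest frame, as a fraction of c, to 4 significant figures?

u' ≈ 0.8645c

Inverse velocity addition: u' = (u − v)/(1 − uv/c²)
= (0.9887 − 0.855)/(1 − 0.9887×0.855) = 0.1337/0.154662 = 0.8645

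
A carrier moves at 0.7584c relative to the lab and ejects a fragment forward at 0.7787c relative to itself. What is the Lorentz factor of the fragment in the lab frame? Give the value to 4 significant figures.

u_lab = (0.7787 + 0.7584)/(1 + 0.7787×0.7584) = 1.5371/1.590566 = 0.9663855
γ = 1/√(1 − 0.9663855²) = 3.890

γ ≈ 3.890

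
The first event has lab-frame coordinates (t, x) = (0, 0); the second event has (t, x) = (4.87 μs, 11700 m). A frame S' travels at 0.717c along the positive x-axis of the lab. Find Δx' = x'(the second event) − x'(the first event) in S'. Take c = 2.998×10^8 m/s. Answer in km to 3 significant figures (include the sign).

Δx' ≈ 15.3 km

γ = 1/√(1 − 0.717²) = 1.4346
Δx' = γ(Δx − vΔt) = 1.4346 × (11700 m − 0.717×(2.998×10^8 m/s)×4.87×10^-6 s)
= 1.4346 × (10653 m) = 15.3 km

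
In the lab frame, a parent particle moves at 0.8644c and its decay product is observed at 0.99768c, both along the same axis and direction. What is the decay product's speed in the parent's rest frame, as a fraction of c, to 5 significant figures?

u' ≈ 0.96857c

Inverse velocity addition: u' = (u − v)/(1 − uv/c²)
= (0.99768 − 0.8644)/(1 − 0.99768×0.8644) = 0.13328/0.1376054 = 0.96857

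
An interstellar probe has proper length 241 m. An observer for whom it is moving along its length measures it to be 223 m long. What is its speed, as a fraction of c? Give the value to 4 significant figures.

β ≈ 0.3792

γ = L₀/L = 241/223 = 1.08072
β = √(1 − 1/γ²) = 0.3792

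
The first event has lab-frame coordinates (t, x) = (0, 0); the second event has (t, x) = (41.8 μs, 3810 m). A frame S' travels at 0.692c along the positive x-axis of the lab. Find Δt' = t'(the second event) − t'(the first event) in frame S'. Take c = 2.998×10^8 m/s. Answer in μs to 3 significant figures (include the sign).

Δt' ≈ 45.7 μs

γ = 1/√(1 − 0.692²) = 1.3852
Δt' = γ(Δt − vΔx/c²) = 1.3852 × (41.8 μs − 0.692×3810 m / (2.998×10^8 m/s))
= 1.3852 × (33.006 μs) = 45.7 μs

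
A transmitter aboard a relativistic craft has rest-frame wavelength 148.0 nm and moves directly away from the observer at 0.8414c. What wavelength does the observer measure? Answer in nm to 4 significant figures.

Relativistic Doppler: λ_obs = λ_src √((1+β)/(1−β))
= 148.0 × √(1.84140/0.158600) = 148.0 × 3.40739 = 504.3 nm

λ_obs ≈ 504.3 nm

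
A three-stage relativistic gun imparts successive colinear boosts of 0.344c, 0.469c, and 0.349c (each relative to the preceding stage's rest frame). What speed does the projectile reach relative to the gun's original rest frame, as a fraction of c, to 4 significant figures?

u ≈ 0.8431c

Compose boost 2: (0.469 + 0.344)/(1 + 0.469×0.344) = 0.8130/1.16134 = 0.700056
Compose boost 3: (0.349 + 0.700056)/(1 + 0.349×0.700056) = 1.04906/1.24432 = 0.8431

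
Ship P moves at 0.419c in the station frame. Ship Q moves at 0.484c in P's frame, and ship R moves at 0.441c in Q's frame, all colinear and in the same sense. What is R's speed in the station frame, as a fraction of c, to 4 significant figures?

u ≈ 0.8953c

Compose boost 2: (0.484 + 0.419)/(1 + 0.484×0.419) = 0.9030/1.20280 = 0.750751
Compose boost 3: (0.441 + 0.750751)/(1 + 0.441×0.750751) = 1.19175/1.33108 = 0.8953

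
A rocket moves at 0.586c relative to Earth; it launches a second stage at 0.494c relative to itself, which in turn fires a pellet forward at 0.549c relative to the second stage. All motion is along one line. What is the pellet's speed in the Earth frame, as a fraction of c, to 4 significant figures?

u ≈ 0.9498c

Compose boost 2: (0.494 + 0.586)/(1 + 0.494×0.586) = 1.080/1.28948 = 0.837544
Compose boost 3: (0.549 + 0.837544)/(1 + 0.549×0.837544) = 1.38654/1.45981 = 0.9498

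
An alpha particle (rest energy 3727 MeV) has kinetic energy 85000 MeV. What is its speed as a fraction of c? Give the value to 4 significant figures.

β ≈ 0.9991

γ = 1 + K/(m₀c²) = 1 + 85000/3727 = 23.8065
β = √(1 − 1/γ²) = 0.9991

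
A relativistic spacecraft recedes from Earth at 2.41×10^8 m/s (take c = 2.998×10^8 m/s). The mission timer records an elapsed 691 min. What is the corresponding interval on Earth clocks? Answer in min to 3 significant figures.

β = v/c = 2.41×10^8 / 2.998×10^8 = 0.80387
γ = 1/√(1 − 0.80387²) = 1.6812
Time dilation: Δt = γτ₀ = 1.6812 × 691 min = 1160 min

Δt ≈ 1160 min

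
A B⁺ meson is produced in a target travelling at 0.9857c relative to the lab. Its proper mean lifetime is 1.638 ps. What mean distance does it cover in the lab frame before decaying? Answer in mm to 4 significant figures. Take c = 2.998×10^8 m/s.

d ≈ 2.873 mm

γ = 1/√(1 − 0.9857²) = 5.93438
Dilated lifetime: Δt = γτ₀ = 5.93438 × 1.638 ps = 9.72051 ps
d = vΔt = 0.9857c × 9.72051 ps = 2.95513×10^8 m/s × 9.72051×10^-12 s = 2.873 mm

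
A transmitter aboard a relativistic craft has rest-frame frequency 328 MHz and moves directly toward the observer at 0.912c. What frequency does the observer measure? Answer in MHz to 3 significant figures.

Relativistic Doppler: f_obs = f_src √((1+β)/(1−β))
= 328 × √(1.9120/0.088000) = 328 × 4.6613 = 1530 MHz

f_obs ≈ 1530 MHz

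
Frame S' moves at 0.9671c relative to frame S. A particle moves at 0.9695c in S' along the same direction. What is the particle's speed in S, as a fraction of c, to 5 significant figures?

Relativistic velocity addition: u = (u' + v)/(1 + u'v/c²)
= (0.9695 + 0.9671)/(1 + 0.9695×0.9671) = 1.9366/1.937603 = 0.99948

u ≈ 0.99948c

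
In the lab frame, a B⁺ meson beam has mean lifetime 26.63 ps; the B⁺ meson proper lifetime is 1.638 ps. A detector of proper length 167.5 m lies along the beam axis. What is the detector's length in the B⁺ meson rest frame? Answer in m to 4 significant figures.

Time dilation ⇒ γ = Δt/τ₀ = 26.63/1.638 = 16.2576
Length contraction: L = L₀/γ = 167.5/16.2576 = 10.30 m

L ≈ 10.30 m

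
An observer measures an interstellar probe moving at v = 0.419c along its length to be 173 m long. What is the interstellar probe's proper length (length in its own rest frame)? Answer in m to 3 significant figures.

γ = 1/√(1 − 0.419²) = 1.1013
L₀ = γL = 1.1013 × 173 = 191 m

L₀ ≈ 191 m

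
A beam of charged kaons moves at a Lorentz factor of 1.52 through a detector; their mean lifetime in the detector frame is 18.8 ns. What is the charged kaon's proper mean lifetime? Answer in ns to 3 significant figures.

γ = 1.52 (given)
Proper time: τ₀ = Δt/γ = 18.8/1.52 = 12.4 ns

τ₀ ≈ 12.4 ns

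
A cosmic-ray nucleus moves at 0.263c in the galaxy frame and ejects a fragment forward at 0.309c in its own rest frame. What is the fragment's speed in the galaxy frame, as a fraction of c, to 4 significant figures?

u ≈ 0.5290c

Compose boost 2: (0.309 + 0.263)/(1 + 0.309×0.263) = 0.5720/1.08127 = 0.5290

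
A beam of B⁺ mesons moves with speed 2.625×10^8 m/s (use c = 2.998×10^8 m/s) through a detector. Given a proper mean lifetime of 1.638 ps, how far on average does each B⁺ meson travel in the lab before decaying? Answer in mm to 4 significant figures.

β = v/c = 2.625×10^8 / 2.998×10^8 = 0.875584
γ = 1/√(1 − 0.875584²) = 2.07011
Dilated lifetime: Δt = γτ₀ = 2.07011 × 1.638 ps = 3.39084 ps
d = vΔt = 0.875584c × 3.39084 ps = 2.62500×10^8 m/s × 3.39084×10^-12 s = 0.8901 mm

d ≈ 0.8901 mm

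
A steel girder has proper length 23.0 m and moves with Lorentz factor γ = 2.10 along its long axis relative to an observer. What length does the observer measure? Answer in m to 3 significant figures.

L ≈ 11.0 m

γ = 2.10 (given)
Length contraction: L = L₀/γ = 23.0/2.10 = 11.0 m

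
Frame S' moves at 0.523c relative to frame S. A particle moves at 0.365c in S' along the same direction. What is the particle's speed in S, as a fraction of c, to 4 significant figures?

Relativistic velocity addition: u = (u' + v)/(1 + u'v/c²)
= (0.365 + 0.523)/(1 + 0.365×0.523) = 0.8880/1.19090 = 0.7457

u ≈ 0.7457c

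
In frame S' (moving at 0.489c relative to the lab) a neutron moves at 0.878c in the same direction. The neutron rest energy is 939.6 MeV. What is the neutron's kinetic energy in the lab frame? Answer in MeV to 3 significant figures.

u_lab = (0.878 + 0.489)/(1 + 0.878×0.489) = 0.956384
γ = 1/√(1 − 0.956384²) = 3.4233
K = (γ − 1)m₀c² = (3.4233 − 1) × 939.6 = 2.4233 × 939.6 = 2280 MeV

K ≈ 2280 MeV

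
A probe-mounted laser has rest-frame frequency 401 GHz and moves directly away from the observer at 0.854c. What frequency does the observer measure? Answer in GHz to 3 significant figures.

Relativistic Doppler: f_obs = f_src √((1−β)/(1+β))
= 401 × √(0.14600/1.8540) = 401 × 0.28062 = 113 GHz

f_obs ≈ 113 GHz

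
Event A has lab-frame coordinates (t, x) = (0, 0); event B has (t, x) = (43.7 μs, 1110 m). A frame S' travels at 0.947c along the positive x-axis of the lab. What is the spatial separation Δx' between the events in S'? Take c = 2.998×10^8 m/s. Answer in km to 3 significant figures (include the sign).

γ = 1/√(1 − 0.947²) = 3.1130
Δx' = γ(Δx − vΔt) = 3.1130 × (1110 m − 0.947×(2.998×10^8 m/s)×43.7×10^-6 s)
= 3.1130 × (-11297 m) = -35.2 km

Δx' ≈ -35.2 km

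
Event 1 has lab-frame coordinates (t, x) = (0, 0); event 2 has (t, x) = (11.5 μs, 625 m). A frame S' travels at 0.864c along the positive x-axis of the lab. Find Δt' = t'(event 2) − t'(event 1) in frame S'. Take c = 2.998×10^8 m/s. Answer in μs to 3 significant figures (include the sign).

γ = 1/√(1 − 0.864²) = 1.9861
Δt' = γ(Δt − vΔx/c²) = 1.9861 × (11.5 μs − 0.864×625 m / (2.998×10^8 m/s))
= 1.9861 × (9.6988 μs) = 19.3 μs

Δt' ≈ 19.3 μs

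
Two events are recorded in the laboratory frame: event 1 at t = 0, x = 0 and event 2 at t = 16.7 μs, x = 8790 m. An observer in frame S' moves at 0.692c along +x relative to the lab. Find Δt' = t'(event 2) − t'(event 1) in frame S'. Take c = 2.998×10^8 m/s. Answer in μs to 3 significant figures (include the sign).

γ = 1/√(1 − 0.692²) = 1.3852
Δt' = γ(Δt − vΔx/c²) = 1.3852 × (16.7 μs − 0.692×8790 m / (2.998×10^8 m/s))
= 1.3852 × (-3.5891 μs) = -4.97 μs

Δt' ≈ -4.97 μs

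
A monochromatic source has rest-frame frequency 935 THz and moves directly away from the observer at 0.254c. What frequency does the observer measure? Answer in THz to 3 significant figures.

f_obs ≈ 721 THz

Relativistic Doppler: f_obs = f_src √((1−β)/(1+β))
= 935 × √(0.74600/1.2540) = 935 × 0.77130 = 721 THz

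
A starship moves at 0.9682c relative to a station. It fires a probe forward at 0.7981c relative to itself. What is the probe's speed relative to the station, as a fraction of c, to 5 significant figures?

Relativistic velocity addition: u = (u' + v)/(1 + u'v/c²)
= (0.7981 + 0.9682)/(1 + 0.7981×0.9682) = 1.7663/1.772720 = 0.99638

u ≈ 0.99638c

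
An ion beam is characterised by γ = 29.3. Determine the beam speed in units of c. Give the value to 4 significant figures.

β = √(1 − 1/γ²) = √(1 − 1/29.3²) = √(0.998835) = 0.9994

β ≈ 0.9994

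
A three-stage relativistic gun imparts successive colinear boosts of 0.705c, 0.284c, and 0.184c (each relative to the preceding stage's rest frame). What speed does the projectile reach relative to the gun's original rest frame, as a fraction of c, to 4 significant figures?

u ≈ 0.8753c

Compose boost 2: (0.284 + 0.705)/(1 + 0.284×0.705) = 0.9890/1.20022 = 0.824016
Compose boost 3: (0.184 + 0.824016)/(1 + 0.184×0.824016) = 1.00802/1.15162 = 0.8753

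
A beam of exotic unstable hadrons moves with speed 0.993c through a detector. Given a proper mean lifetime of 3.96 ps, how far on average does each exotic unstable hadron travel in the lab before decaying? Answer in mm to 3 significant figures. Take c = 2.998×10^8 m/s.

γ = 1/√(1 − 0.993²) = 8.4664
Dilated lifetime: Δt = γτ₀ = 8.4664 × 3.96 ps = 33.527 ps
d = vΔt = 0.993c × 33.527 ps = 2.9770×10^8 m/s × 3.3527×10^-11 s = 9.98 mm

d ≈ 9.98 mm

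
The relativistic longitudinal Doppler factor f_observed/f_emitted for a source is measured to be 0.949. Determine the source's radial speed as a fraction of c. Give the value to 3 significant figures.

f_obs/f_src = √((1−β)/(1+β)) = 0.949  ⇒  (1−β)/(1+β) = 0.90060
β = |1 − D²|/(1 + D²) = |1 − 0.90060|/(1 + 0.90060) = 0.0523

β ≈ 0.0523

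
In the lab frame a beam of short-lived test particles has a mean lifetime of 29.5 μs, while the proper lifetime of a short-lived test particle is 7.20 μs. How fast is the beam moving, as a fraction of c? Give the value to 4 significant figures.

γ = Δt/τ₀ = 29.5/7.20 = 4.09722
β = √(1 − 1/γ²) = √(1 − 1/4.09722²) = 0.9698

β ≈ 0.9698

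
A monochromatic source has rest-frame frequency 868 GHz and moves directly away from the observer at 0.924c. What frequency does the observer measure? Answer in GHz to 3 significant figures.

Relativistic Doppler: f_obs = f_src √((1−β)/(1+β))
= 868 × √(0.076000/1.9240) = 868 × 0.19875 = 173 GHz

f_obs ≈ 173 GHz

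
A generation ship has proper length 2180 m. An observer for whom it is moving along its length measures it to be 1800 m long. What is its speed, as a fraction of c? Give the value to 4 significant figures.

β ≈ 0.5641

γ = L₀/L = 2180/1800 = 1.21111
β = √(1 − 1/γ²) = 0.5641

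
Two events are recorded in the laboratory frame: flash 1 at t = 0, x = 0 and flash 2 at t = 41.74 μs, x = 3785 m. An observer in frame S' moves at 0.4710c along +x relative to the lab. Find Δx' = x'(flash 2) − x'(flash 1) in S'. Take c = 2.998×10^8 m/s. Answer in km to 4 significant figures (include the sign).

Δx' ≈ -2.391 km

γ = 1/√(1 − 0.4710²) = 1.13362
Δx' = γ(Δx − vΔt) = 1.13362 × (3785 m − 0.4710×(2.998×10^8 m/s)×41.74×10^-6 s)
= 1.13362 × (-2108.93 m) = -2.391 km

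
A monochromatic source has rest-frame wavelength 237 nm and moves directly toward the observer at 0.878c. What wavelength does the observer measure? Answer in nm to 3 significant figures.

λ_obs ≈ 60.4 nm

Relativistic Doppler: λ_obs = λ_src √((1−β)/(1+β))
= 237 × √(0.12200/1.8780) = 237 × 0.25488 = 60.4 nm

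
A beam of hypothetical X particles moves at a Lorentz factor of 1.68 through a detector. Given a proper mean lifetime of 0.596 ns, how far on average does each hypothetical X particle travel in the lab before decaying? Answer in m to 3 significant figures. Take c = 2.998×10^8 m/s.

β = √(1 − 1/γ²) = √(1 − 1/1.68²) = 0.80355
Dilated lifetime: Δt = γτ₀ = 1.68 × 0.596 ns = 1.0013 ns
d = vΔt = 0.80355c × 1.0013 ns = 2.4090×10^8 m/s × 1.0013×10^-9 s = 0.241 m

d ≈ 0.241 m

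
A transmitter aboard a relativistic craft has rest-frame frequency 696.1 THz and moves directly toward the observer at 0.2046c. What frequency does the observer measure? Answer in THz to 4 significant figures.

Relativistic Doppler: f_obs = f_src √((1+β)/(1−β))
= 696.1 × √(1.20460/0.795400) = 696.1 × 1.23063 = 856.6 THz

f_obs ≈ 856.6 THz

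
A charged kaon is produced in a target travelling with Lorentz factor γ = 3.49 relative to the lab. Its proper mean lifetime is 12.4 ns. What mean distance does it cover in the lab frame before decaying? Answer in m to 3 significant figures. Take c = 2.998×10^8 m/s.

d ≈ 12.4 m

β = √(1 − 1/γ²) = √(1 − 1/3.49²) = 0.95807
Dilated lifetime: Δt = γτ₀ = 3.49 × 12.4 ns = 43.276 ns
d = vΔt = 0.95807c × 43.276 ns = 2.8723×10^8 m/s × 4.3276×10^-8 s = 12.4 m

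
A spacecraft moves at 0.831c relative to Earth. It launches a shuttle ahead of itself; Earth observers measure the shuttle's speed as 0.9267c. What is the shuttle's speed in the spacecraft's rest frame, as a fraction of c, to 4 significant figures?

Inverse velocity addition: u' = (u − v)/(1 − uv/c²)
= (0.9267 − 0.831)/(1 − 0.9267×0.831) = 0.09570/0.229912 = 0.4162

u' ≈ 0.4162c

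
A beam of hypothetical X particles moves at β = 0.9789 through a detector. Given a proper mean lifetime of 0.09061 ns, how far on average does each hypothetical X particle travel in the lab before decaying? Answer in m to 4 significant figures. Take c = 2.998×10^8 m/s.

d ≈ 0.1301 m

γ = 1/√(1 − 0.9789²) = 4.89381
Dilated lifetime: Δt = γτ₀ = 4.89381 × 0.09061 ns = 0.443428 ns
d = vΔt = 0.9789c × 0.443428 ns = 2.93474×10^8 m/s × 4.43428×10^-10 s = 0.1301 m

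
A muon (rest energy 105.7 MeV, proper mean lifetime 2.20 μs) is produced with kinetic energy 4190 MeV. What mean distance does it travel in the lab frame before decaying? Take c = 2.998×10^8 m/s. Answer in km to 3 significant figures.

d ≈ 26.8 km

γ = 1 + K/(m₀c²) = 1 + 4190/105.7 = 40.640
β = √(1 − 1/γ²) = 0.99970
Dilated lifetime: γτ₀ = 40.640 × 2.20 μs = 89.409 μs
d = βc·γτ₀ = 0.99970 × (2.998×10^8 m/s) × 8.9409×10^-5 s = 26.8 km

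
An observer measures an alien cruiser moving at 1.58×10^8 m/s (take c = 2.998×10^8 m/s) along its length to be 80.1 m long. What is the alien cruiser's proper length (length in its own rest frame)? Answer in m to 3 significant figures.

L₀ ≈ 94.3 m

β = v/c = 1.58×10^8 / 2.998×10^8 = 0.52702
γ = 1/√(1 − 0.52702²) = 1.1767
L₀ = γL = 1.1767 × 80.1 = 94.3 m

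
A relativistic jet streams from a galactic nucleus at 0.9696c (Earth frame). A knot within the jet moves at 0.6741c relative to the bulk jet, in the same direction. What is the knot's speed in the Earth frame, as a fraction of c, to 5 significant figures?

u ≈ 0.99401c

Relativistic velocity addition: u = (u' + v)/(1 + u'v/c²)
= (0.6741 + 0.9696)/(1 + 0.6741×0.9696) = 1.6437/1.653607 = 0.99401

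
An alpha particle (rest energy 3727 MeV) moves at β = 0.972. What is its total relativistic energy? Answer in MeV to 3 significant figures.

γ = 1/√(1 − 0.972²) = 4.2557
E = γm₀c² = 4.2557 × 3727 MeV = 15900 MeV

E ≈ 15900 MeV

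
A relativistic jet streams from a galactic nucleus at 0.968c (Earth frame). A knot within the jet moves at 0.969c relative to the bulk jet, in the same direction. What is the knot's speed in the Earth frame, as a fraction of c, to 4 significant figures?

u ≈ 0.9995c

Relativistic velocity addition: u = (u' + v)/(1 + u'v/c²)
= (0.969 + 0.968)/(1 + 0.969×0.968) = 1.937/1.93799 = 0.9995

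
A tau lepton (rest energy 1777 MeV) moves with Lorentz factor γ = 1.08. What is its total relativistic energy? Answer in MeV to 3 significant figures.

γ = 1.08 (given)
E = γm₀c² = 1.08 × 1777 MeV = 1920 MeV

E ≈ 1920 MeV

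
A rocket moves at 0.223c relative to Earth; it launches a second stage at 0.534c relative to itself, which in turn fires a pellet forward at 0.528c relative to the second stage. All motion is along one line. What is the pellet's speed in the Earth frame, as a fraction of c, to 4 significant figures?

Compose boost 2: (0.534 + 0.223)/(1 + 0.534×0.223) = 0.7570/1.11908 = 0.676447
Compose boost 3: (0.528 + 0.676447)/(1 + 0.528×0.676447) = 1.20445/1.35716 = 0.8875

u ≈ 0.8875c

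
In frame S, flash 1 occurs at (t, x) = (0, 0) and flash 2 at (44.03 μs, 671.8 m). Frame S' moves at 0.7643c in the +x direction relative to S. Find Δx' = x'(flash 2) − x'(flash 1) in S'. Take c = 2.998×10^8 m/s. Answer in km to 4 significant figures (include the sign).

Δx' ≈ -14.60 km

γ = 1/√(1 − 0.7643²) = 1.55072
Δx' = γ(Δx − vΔt) = 1.55072 × (671.8 m − 0.7643×(2.998×10^8 m/s)×44.03×10^-6 s)
= 1.55072 × (-9417.11 m) = -14.60 km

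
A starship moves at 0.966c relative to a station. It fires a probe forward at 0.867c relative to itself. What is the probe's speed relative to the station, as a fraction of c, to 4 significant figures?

Relativistic velocity addition: u = (u' + v)/(1 + u'v/c²)
= (0.867 + 0.966)/(1 + 0.867×0.966) = 1.833/1.83752 = 0.9975

u ≈ 0.9975c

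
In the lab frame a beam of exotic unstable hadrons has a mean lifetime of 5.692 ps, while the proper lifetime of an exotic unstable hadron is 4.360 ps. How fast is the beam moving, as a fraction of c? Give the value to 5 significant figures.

γ = Δt/τ₀ = 5.692/4.360 = 1.305505
β = √(1 − 1/γ²) = √(1 − 1/1.305505²) = 0.64286

β ≈ 0.64286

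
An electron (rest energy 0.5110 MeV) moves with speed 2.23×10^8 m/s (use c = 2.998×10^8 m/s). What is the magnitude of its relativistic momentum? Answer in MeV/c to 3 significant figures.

p ≈ 0.569 MeV/c

β = v/c = 2.23×10^8 / 2.998×10^8 = 0.74383
γ = 1/√(1 − 0.74383²) = 1.4962
p = γβm₀c = 1.4962 × 0.74383 × 0.5110 MeV/c = 0.569 MeV/c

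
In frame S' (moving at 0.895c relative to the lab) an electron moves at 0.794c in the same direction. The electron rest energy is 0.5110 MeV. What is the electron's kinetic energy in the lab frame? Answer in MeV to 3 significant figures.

u_lab = (0.794 + 0.895)/(1 + 0.794×0.895) = 0.987356
γ = 1/√(1 − 0.987356²) = 6.3083
K = (γ − 1)m₀c² = (6.3083 − 1) × 0.5110 = 5.3083 × 0.5110 = 2.71 MeV

K ≈ 2.71 MeV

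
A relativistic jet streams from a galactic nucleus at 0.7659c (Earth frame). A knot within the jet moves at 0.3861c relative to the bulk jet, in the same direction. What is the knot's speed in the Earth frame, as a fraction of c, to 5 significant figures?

u ≈ 0.88909c

Relativistic velocity addition: u = (u' + v)/(1 + u'v/c²)
= (0.3861 + 0.7659)/(1 + 0.3861×0.7659) = 1.1520/1.295714 = 0.88909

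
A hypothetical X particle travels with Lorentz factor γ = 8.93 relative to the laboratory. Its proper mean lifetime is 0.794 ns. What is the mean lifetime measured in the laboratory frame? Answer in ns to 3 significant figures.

γ = 8.93 (given)
Time dilation: Δt = γτ₀ = 8.93 × 0.794 ns = 7.09 ns

Δt ≈ 7.09 ns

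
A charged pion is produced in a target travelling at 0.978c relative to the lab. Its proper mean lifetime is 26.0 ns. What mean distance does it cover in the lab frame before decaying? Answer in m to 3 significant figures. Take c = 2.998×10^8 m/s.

γ = 1/√(1 − 0.978²) = 4.7938
Dilated lifetime: Δt = γτ₀ = 4.7938 × 26.0 ns = 124.64 ns
d = vΔt = 0.978c × 124.64 ns = 2.9320×10^8 m/s × 1.2464×10^-7 s = 36.5 m

d ≈ 36.5 m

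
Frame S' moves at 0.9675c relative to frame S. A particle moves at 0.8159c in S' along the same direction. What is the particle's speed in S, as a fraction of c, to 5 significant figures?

u ≈ 0.99666c

Relativistic velocity addition: u = (u' + v)/(1 + u'v/c²)
= (0.8159 + 0.9675)/(1 + 0.8159×0.9675) = 1.7834/1.789383 = 0.99666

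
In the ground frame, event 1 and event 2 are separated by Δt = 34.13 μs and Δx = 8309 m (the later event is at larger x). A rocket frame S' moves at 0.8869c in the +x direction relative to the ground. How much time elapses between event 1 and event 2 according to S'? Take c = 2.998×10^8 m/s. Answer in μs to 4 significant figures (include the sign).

Δt' ≈ 20.67 μs

γ = 1/√(1 − 0.8869²) = 2.16468
Δt' = γ(Δt − vΔx/c²) = 2.16468 × (34.13 μs − 0.8869×8309 m / (2.998×10^8 m/s))
= 2.16468 × (9.54944 μs) = 20.67 μs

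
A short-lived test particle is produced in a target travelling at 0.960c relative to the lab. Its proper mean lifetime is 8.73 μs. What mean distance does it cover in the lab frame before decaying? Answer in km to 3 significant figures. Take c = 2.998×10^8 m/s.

d ≈ 8.97 km

γ = 1/√(1 − 0.960²) = 3.5714
Dilated lifetime: Δt = γτ₀ = 3.5714 × 8.73 μs = 31.179 μs
d = vΔt = 0.960c × 31.179 μs = 2.8781×10^8 m/s × 3.1179×10^-5 s = 8.97 km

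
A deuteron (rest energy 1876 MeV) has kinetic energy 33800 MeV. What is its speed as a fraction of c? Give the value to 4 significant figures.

γ = 1 + K/(m₀c²) = 1 + 33800/1876 = 19.0171
β = √(1 − 1/γ²) = 0.9986

β ≈ 0.9986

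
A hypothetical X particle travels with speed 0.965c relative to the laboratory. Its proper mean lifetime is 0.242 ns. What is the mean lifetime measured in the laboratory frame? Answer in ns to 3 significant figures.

γ = 1/√(1 − 0.965²) = 3.8132
Time dilation: Δt = γτ₀ = 3.8132 × 0.242 ns = 0.923 ns

Δt ≈ 0.923 ns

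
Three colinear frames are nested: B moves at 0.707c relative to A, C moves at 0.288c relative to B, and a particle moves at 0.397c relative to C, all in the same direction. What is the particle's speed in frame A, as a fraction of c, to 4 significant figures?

Compose boost 2: (0.288 + 0.707)/(1 + 0.288×0.707) = 0.9950/1.20362 = 0.826676
Compose boost 3: (0.397 + 0.826676)/(1 + 0.397×0.826676) = 1.22368/1.32819 = 0.9213

u ≈ 0.9213c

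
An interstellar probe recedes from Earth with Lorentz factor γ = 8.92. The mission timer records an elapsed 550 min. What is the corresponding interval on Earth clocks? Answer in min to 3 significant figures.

Δt ≈ 4910 min

γ = 8.92 (given)
Time dilation: Δt = γτ₀ = 8.92 × 550 min = 4910 min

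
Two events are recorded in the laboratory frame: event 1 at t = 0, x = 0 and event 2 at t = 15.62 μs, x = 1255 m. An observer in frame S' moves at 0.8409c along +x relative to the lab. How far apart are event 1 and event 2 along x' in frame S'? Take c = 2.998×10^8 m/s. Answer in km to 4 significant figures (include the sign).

γ = 1/√(1 − 0.8409²) = 1.84778
Δx' = γ(Δx − vΔt) = 1.84778 × (1255 m − 0.8409×(2.998×10^8 m/s)×15.62×10^-6 s)
= 1.84778 × (-2682.83 m) = -4.957 km

Δx' ≈ -4.957 km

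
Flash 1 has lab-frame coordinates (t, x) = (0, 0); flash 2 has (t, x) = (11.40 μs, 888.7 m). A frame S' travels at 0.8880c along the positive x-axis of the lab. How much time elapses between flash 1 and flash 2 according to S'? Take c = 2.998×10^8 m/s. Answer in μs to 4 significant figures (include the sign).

Δt' ≈ 19.07 μs

γ = 1/√(1 − 0.8880²) = 2.17465
Δt' = γ(Δt − vΔx/c²) = 2.17465 × (11.40 μs − 0.8880×888.7 m / (2.998×10^8 m/s))
= 2.17465 × (8.76769 μs) = 19.07 μs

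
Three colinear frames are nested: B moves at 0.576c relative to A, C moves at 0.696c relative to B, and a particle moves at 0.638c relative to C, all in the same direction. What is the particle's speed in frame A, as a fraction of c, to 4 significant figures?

u ≈ 0.9789c

Compose boost 2: (0.696 + 0.576)/(1 + 0.696×0.576) = 1.272/1.40090 = 0.907990
Compose boost 3: (0.638 + 0.907990)/(1 + 0.638×0.907990) = 1.54599/1.57930 = 0.9789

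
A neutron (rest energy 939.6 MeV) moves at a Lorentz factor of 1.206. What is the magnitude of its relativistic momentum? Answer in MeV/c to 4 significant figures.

β = √(1 − 1/γ²) = √(1 − 1/1.206²) = 0.558971
p = γβm₀c = 1.206 × 0.558971 × 939.6 MeV/c = 633.4 MeV/c

p ≈ 633.4 MeV/c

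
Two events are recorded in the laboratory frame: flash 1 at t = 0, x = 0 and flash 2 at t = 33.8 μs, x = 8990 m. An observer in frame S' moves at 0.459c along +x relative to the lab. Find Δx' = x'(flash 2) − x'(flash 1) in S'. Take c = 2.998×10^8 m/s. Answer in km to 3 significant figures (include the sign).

Δx' ≈ 4.88 km

γ = 1/√(1 − 0.459²) = 1.1256
Δx' = γ(Δx − vΔt) = 1.1256 × (8990 m − 0.459×(2.998×10^8 m/s)×33.8×10^-6 s)
= 1.1256 × (4338.8 m) = 4.88 km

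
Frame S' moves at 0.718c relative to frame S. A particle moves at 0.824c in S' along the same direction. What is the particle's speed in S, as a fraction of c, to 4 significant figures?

u ≈ 0.9688c

Relativistic velocity addition: u = (u' + v)/(1 + u'v/c²)
= (0.824 + 0.718)/(1 + 0.824×0.718) = 1.542/1.59163 = 0.9688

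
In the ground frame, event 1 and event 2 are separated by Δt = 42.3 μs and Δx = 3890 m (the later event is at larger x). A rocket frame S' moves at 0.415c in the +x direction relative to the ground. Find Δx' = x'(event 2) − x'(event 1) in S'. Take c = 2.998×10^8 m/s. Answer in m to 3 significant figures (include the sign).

Δx' ≈ -1510 m

γ = 1/√(1 − 0.415²) = 1.0991
Δx' = γ(Δx − vΔt) = 1.0991 × (3890 m − 0.415×(2.998×10^8 m/s)×42.3×10^-6 s)
= 1.0991 × (-1372.8 m) = -1510 m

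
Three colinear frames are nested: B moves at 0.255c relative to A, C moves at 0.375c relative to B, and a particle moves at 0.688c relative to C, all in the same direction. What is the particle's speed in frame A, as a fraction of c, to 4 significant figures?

u ≈ 0.9050c

Compose boost 2: (0.375 + 0.255)/(1 + 0.375×0.255) = 0.6300/1.09563 = 0.575014
Compose boost 3: (0.688 + 0.575014)/(1 + 0.688×0.575014) = 1.26301/1.39561 = 0.9050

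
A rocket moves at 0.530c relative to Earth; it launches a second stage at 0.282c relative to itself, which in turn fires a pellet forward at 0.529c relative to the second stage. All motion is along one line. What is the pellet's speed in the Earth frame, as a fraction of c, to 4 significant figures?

u ≈ 0.8993c

Compose boost 2: (0.282 + 0.530)/(1 + 0.282×0.530) = 0.8120/1.14946 = 0.706419
Compose boost 3: (0.529 + 0.706419)/(1 + 0.529×0.706419) = 1.23542/1.37370 = 0.8993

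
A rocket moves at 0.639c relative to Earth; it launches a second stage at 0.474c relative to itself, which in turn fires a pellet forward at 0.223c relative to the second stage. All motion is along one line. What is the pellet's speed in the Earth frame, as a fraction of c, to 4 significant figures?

u ≈ 0.9049c

Compose boost 2: (0.474 + 0.639)/(1 + 0.474×0.639) = 1.113/1.30289 = 0.854257
Compose boost 3: (0.223 + 0.854257)/(1 + 0.223×0.854257) = 1.07726/1.19050 = 0.9049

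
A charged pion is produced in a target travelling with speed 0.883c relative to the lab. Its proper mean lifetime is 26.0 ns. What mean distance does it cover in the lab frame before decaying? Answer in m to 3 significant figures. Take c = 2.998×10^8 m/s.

γ = 1/√(1 − 0.883²) = 2.1305
Dilated lifetime: Δt = γτ₀ = 2.1305 × 26.0 ns = 55.393 ns
d = vΔt = 0.883c × 55.393 ns = 2.6472×10^8 m/s × 5.5393×10^-8 s = 14.7 m

d ≈ 14.7 m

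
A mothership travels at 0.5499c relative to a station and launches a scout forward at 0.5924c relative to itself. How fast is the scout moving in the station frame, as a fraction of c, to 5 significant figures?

u ≈ 0.86162c

Compose boost 2: (0.5924 + 0.5499)/(1 + 0.5924×0.5499) = 1.1423/1.325761 = 0.86162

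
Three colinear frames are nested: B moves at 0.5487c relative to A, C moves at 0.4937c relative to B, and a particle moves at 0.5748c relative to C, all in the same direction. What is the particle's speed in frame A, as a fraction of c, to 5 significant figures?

u ≈ 0.94805c

Compose boost 2: (0.4937 + 0.5487)/(1 + 0.4937×0.5487) = 1.0424/1.270893 = 0.8202105
Compose boost 3: (0.5748 + 0.8202105)/(1 + 0.5748×0.8202105) = 1.395011/1.471457 = 0.94805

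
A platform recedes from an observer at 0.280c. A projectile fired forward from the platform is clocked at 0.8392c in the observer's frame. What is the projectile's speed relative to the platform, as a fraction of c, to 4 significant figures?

u' ≈ 0.7310c

Inverse velocity addition: u' = (u − v)/(1 − uv/c²)
= (0.8392 − 0.280)/(1 − 0.8392×0.280) = 0.5592/0.765024 = 0.7310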